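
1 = 1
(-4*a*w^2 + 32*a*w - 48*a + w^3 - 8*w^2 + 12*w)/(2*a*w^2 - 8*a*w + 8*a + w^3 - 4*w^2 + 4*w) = (-4*a*w + 24*a + w^2 - 6*w)/(2*a*w - 4*a + w^2 - 2*w)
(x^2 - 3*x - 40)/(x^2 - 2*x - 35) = (x - 8)/(x - 7)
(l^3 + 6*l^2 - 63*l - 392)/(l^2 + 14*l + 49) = l - 8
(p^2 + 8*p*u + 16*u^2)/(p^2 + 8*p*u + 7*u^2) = (p^2 + 8*p*u + 16*u^2)/(p^2 + 8*p*u + 7*u^2)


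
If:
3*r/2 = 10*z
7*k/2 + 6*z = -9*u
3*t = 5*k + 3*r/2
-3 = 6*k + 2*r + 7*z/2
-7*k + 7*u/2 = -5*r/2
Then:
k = -216/1139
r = -840/1139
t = -780/1139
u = 168/1139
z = -126/1139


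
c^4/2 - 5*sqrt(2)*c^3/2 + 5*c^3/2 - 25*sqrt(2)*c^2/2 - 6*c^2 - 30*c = c*(c/2 + sqrt(2)/2)*(c + 5)*(c - 6*sqrt(2))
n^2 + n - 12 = (n - 3)*(n + 4)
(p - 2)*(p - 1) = p^2 - 3*p + 2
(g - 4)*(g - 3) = g^2 - 7*g + 12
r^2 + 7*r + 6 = (r + 1)*(r + 6)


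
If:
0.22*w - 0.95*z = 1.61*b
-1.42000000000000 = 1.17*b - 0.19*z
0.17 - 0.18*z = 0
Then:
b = -1.06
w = -3.68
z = 0.94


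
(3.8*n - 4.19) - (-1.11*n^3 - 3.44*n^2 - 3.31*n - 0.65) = 1.11*n^3 + 3.44*n^2 + 7.11*n - 3.54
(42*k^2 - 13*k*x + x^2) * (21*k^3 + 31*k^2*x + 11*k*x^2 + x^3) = 882*k^5 + 1029*k^4*x + 80*k^3*x^2 - 70*k^2*x^3 - 2*k*x^4 + x^5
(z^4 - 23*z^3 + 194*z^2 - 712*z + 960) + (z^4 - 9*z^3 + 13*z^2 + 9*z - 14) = 2*z^4 - 32*z^3 + 207*z^2 - 703*z + 946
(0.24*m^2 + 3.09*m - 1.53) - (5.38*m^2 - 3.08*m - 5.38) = -5.14*m^2 + 6.17*m + 3.85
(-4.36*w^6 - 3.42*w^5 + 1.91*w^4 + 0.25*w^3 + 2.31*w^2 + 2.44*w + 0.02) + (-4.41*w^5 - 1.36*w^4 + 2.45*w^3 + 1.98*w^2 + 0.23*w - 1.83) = -4.36*w^6 - 7.83*w^5 + 0.55*w^4 + 2.7*w^3 + 4.29*w^2 + 2.67*w - 1.81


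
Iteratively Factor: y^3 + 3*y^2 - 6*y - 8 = (y + 4)*(y^2 - y - 2) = (y - 2)*(y + 4)*(y + 1)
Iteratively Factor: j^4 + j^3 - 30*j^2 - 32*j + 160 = (j + 4)*(j^3 - 3*j^2 - 18*j + 40) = (j - 2)*(j + 4)*(j^2 - j - 20) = (j - 5)*(j - 2)*(j + 4)*(j + 4)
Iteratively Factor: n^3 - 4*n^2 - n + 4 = (n - 1)*(n^2 - 3*n - 4) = (n - 1)*(n + 1)*(n - 4)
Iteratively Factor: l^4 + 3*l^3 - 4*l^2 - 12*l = (l)*(l^3 + 3*l^2 - 4*l - 12) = l*(l + 2)*(l^2 + l - 6) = l*(l - 2)*(l + 2)*(l + 3)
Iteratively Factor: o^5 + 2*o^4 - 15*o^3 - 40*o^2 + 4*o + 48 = (o + 3)*(o^4 - o^3 - 12*o^2 - 4*o + 16) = (o - 1)*(o + 3)*(o^3 - 12*o - 16) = (o - 1)*(o + 2)*(o + 3)*(o^2 - 2*o - 8) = (o - 4)*(o - 1)*(o + 2)*(o + 3)*(o + 2)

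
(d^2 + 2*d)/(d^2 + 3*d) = (d + 2)/(d + 3)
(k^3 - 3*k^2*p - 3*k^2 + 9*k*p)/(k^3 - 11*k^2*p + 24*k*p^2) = (3 - k)/(-k + 8*p)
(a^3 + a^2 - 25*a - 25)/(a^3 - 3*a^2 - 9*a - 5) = (a + 5)/(a + 1)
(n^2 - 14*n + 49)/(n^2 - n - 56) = (-n^2 + 14*n - 49)/(-n^2 + n + 56)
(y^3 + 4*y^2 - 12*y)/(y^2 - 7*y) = (y^2 + 4*y - 12)/(y - 7)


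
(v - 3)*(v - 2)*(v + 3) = v^3 - 2*v^2 - 9*v + 18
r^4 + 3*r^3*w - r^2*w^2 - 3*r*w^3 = r*(r - w)*(r + w)*(r + 3*w)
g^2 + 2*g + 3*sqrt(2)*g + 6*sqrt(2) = (g + 2)*(g + 3*sqrt(2))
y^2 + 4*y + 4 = (y + 2)^2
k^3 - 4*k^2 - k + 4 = (k - 4)*(k - 1)*(k + 1)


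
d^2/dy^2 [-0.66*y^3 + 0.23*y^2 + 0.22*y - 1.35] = 0.46 - 3.96*y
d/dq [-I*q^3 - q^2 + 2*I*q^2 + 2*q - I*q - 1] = -3*I*q^2 - q*(2 - 4*I) + 2 - I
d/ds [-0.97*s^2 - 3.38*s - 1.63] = -1.94*s - 3.38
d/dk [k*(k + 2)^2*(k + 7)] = 4*k^3 + 33*k^2 + 64*k + 28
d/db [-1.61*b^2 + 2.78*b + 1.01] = 2.78 - 3.22*b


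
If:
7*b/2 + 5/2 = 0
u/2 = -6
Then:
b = -5/7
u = -12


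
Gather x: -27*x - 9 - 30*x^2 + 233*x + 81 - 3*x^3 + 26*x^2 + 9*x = -3*x^3 - 4*x^2 + 215*x + 72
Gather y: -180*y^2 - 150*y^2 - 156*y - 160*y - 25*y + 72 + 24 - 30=-330*y^2 - 341*y + 66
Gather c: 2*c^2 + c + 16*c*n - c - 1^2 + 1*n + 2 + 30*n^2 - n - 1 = 2*c^2 + 16*c*n + 30*n^2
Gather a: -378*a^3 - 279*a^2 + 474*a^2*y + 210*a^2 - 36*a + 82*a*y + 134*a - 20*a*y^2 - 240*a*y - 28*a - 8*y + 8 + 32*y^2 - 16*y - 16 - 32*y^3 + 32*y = -378*a^3 + a^2*(474*y - 69) + a*(-20*y^2 - 158*y + 70) - 32*y^3 + 32*y^2 + 8*y - 8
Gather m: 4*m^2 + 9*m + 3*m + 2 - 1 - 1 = 4*m^2 + 12*m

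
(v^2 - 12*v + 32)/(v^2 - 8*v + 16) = (v - 8)/(v - 4)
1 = 1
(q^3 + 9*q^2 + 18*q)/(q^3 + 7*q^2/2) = 2*(q^2 + 9*q + 18)/(q*(2*q + 7))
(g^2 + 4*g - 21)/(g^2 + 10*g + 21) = (g - 3)/(g + 3)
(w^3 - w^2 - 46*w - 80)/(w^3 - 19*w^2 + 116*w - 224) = (w^2 + 7*w + 10)/(w^2 - 11*w + 28)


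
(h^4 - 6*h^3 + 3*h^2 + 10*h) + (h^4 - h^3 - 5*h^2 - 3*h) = 2*h^4 - 7*h^3 - 2*h^2 + 7*h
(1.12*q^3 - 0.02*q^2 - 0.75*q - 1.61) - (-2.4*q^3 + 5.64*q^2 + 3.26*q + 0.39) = 3.52*q^3 - 5.66*q^2 - 4.01*q - 2.0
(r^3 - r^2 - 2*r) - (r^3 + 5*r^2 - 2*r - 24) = 24 - 6*r^2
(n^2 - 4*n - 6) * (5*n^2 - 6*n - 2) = 5*n^4 - 26*n^3 - 8*n^2 + 44*n + 12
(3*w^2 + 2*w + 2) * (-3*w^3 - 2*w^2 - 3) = -9*w^5 - 12*w^4 - 10*w^3 - 13*w^2 - 6*w - 6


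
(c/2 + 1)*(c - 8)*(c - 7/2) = c^3/2 - 19*c^2/4 + 5*c/2 + 28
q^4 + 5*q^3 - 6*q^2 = q^2*(q - 1)*(q + 6)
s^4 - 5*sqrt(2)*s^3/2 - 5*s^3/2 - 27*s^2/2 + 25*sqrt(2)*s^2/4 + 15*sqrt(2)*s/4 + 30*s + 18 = (s - 3)*(s + 1/2)*(s - 4*sqrt(2))*(s + 3*sqrt(2)/2)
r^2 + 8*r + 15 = (r + 3)*(r + 5)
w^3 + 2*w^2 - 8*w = w*(w - 2)*(w + 4)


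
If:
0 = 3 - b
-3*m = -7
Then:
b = 3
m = 7/3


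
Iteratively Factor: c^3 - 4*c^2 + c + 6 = (c - 3)*(c^2 - c - 2) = (c - 3)*(c - 2)*(c + 1)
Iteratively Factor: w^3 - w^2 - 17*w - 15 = (w + 3)*(w^2 - 4*w - 5) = (w + 1)*(w + 3)*(w - 5)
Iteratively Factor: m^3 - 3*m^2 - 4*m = (m)*(m^2 - 3*m - 4) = m*(m + 1)*(m - 4)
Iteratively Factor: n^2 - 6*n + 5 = (n - 5)*(n - 1)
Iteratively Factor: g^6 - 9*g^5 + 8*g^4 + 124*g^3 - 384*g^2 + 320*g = (g + 4)*(g^5 - 13*g^4 + 60*g^3 - 116*g^2 + 80*g) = (g - 4)*(g + 4)*(g^4 - 9*g^3 + 24*g^2 - 20*g) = (g - 4)*(g - 2)*(g + 4)*(g^3 - 7*g^2 + 10*g) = g*(g - 4)*(g - 2)*(g + 4)*(g^2 - 7*g + 10) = g*(g - 4)*(g - 2)^2*(g + 4)*(g - 5)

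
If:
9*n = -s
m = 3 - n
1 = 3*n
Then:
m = 8/3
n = 1/3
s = -3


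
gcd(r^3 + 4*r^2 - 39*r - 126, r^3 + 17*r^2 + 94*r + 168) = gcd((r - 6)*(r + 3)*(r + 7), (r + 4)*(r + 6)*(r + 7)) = r + 7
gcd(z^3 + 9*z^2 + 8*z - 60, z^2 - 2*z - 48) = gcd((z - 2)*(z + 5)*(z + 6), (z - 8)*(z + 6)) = z + 6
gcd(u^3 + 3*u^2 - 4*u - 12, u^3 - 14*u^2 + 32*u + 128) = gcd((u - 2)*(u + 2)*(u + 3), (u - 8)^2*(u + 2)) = u + 2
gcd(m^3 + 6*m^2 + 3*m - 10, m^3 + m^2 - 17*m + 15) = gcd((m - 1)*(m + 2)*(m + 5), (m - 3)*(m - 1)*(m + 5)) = m^2 + 4*m - 5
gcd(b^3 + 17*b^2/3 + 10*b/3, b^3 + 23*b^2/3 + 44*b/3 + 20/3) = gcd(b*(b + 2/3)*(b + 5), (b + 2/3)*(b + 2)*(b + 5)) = b^2 + 17*b/3 + 10/3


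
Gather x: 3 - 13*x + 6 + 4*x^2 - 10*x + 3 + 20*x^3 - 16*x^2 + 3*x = 20*x^3 - 12*x^2 - 20*x + 12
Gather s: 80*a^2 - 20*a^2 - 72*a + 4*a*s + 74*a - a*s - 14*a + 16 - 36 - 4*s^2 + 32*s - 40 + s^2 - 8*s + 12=60*a^2 - 12*a - 3*s^2 + s*(3*a + 24) - 48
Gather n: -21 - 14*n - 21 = -14*n - 42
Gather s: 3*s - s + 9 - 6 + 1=2*s + 4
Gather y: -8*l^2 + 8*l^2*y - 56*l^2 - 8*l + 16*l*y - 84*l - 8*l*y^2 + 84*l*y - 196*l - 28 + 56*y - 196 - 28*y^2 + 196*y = -64*l^2 - 288*l + y^2*(-8*l - 28) + y*(8*l^2 + 100*l + 252) - 224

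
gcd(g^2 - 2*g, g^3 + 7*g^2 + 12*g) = g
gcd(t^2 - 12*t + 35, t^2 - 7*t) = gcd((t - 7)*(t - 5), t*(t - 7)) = t - 7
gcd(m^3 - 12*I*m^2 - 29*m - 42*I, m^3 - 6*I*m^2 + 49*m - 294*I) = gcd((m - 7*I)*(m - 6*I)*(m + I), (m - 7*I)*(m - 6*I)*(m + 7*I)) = m^2 - 13*I*m - 42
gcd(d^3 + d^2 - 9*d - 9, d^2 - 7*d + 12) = d - 3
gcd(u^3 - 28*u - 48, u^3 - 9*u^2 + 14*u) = 1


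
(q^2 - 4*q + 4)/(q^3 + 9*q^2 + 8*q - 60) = (q - 2)/(q^2 + 11*q + 30)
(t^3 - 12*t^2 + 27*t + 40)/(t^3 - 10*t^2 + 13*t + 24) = (t - 5)/(t - 3)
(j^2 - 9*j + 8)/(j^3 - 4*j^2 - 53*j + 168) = (j - 1)/(j^2 + 4*j - 21)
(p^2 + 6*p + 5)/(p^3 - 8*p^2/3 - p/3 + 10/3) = 3*(p + 5)/(3*p^2 - 11*p + 10)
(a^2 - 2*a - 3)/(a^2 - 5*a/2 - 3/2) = 2*(a + 1)/(2*a + 1)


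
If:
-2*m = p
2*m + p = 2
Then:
No Solution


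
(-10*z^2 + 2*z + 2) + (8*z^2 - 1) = -2*z^2 + 2*z + 1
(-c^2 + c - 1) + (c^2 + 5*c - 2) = 6*c - 3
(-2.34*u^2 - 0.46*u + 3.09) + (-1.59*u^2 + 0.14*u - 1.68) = -3.93*u^2 - 0.32*u + 1.41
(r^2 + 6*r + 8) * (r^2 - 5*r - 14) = r^4 + r^3 - 36*r^2 - 124*r - 112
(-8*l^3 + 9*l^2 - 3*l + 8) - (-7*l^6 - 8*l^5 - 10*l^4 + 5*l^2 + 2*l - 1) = 7*l^6 + 8*l^5 + 10*l^4 - 8*l^3 + 4*l^2 - 5*l + 9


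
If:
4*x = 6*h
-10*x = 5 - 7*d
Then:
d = 10*x/7 + 5/7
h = 2*x/3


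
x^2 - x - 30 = (x - 6)*(x + 5)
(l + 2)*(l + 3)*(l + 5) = l^3 + 10*l^2 + 31*l + 30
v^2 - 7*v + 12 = (v - 4)*(v - 3)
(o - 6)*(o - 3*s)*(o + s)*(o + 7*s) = o^4 + 5*o^3*s - 6*o^3 - 17*o^2*s^2 - 30*o^2*s - 21*o*s^3 + 102*o*s^2 + 126*s^3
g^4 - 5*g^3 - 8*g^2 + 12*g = g*(g - 6)*(g - 1)*(g + 2)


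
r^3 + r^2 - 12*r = r*(r - 3)*(r + 4)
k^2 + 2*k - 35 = (k - 5)*(k + 7)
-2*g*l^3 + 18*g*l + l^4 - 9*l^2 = l*(-2*g + l)*(l - 3)*(l + 3)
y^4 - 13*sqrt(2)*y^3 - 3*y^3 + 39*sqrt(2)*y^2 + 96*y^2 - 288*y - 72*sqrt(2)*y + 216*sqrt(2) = (y - 3)*(y - 6*sqrt(2))^2*(y - sqrt(2))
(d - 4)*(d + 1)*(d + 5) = d^3 + 2*d^2 - 19*d - 20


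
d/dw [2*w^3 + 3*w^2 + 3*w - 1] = 6*w^2 + 6*w + 3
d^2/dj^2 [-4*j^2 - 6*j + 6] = -8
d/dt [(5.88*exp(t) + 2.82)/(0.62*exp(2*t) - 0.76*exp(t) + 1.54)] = (-3.6456*exp(2*t) - 3.4968*exp(t) + 11.1984)*exp(t)/(0.3844*exp(4*t) - 0.9424*exp(3*t) + 2.4872*exp(2*t) - 2.3408*exp(t) + 2.3716)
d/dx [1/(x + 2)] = -1/(x + 2)^2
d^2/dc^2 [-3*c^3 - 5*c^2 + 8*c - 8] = -18*c - 10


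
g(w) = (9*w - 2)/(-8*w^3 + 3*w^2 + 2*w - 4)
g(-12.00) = -0.00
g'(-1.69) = -0.61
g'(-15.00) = 0.00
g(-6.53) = -0.03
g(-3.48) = -0.09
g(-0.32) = 1.20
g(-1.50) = -0.58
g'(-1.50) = -0.98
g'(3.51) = 0.06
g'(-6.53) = -0.01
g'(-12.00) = 0.00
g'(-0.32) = -2.91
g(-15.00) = 0.00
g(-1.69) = -0.43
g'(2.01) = 0.31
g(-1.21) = -1.06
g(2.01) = -0.30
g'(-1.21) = -2.79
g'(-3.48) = -0.05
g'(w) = (9*w - 2)*(24*w^2 - 6*w - 2)/(-8*w^3 + 3*w^2 + 2*w - 4)^2 + 9/(-8*w^3 + 3*w^2 + 2*w - 4)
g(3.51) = -0.10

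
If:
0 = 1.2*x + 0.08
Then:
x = -0.07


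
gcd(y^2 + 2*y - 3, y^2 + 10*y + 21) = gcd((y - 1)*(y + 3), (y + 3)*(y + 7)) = y + 3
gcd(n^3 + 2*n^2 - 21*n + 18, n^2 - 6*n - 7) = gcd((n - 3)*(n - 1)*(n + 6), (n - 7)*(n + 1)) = 1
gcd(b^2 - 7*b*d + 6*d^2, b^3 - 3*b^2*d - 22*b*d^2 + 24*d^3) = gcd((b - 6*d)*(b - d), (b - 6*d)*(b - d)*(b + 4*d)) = b^2 - 7*b*d + 6*d^2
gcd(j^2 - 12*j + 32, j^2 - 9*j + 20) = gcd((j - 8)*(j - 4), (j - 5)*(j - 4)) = j - 4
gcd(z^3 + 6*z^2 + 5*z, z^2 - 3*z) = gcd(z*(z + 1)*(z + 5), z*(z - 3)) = z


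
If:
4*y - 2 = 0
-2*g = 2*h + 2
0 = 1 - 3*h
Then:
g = -4/3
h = 1/3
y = 1/2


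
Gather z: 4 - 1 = 3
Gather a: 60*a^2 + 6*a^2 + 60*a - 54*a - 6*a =66*a^2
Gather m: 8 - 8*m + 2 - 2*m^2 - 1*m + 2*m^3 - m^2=2*m^3 - 3*m^2 - 9*m + 10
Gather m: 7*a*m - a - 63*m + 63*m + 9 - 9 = 7*a*m - a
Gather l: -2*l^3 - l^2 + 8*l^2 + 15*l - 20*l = -2*l^3 + 7*l^2 - 5*l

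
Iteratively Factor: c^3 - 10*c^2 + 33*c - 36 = (c - 3)*(c^2 - 7*c + 12) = (c - 4)*(c - 3)*(c - 3)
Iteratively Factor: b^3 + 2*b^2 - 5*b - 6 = (b + 3)*(b^2 - b - 2) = (b + 1)*(b + 3)*(b - 2)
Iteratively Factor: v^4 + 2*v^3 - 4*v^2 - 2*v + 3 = (v - 1)*(v^3 + 3*v^2 - v - 3) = (v - 1)*(v + 1)*(v^2 + 2*v - 3) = (v - 1)^2*(v + 1)*(v + 3)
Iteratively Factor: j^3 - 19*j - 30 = (j + 3)*(j^2 - 3*j - 10) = (j + 2)*(j + 3)*(j - 5)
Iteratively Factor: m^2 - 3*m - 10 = (m + 2)*(m - 5)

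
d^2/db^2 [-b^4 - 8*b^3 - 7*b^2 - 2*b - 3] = -12*b^2 - 48*b - 14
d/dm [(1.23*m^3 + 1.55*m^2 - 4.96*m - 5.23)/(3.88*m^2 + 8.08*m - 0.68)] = (4.7724*m^4 + 19.8768*m^3 + 29.2596*m^2 + 38.4768*m + 45.6312)/(15.0544*m^4 + 62.7008*m^3 + 60.0096*m^2 - 10.9888*m + 0.4624)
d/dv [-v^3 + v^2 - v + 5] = -3*v^2 + 2*v - 1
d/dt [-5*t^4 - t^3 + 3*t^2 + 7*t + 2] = -20*t^3 - 3*t^2 + 6*t + 7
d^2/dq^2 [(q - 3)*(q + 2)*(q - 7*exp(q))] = -7*q^2*exp(q) - 21*q*exp(q) + 6*q + 42*exp(q) - 2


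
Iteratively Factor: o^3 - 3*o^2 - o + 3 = (o - 3)*(o^2 - 1) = (o - 3)*(o + 1)*(o - 1)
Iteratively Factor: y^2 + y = (y)*(y + 1)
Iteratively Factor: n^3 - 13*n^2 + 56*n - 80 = (n - 4)*(n^2 - 9*n + 20) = (n - 4)^2*(n - 5)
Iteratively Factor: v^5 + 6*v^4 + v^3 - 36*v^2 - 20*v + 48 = (v - 1)*(v^4 + 7*v^3 + 8*v^2 - 28*v - 48) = (v - 2)*(v - 1)*(v^3 + 9*v^2 + 26*v + 24) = (v - 2)*(v - 1)*(v + 3)*(v^2 + 6*v + 8) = (v - 2)*(v - 1)*(v + 2)*(v + 3)*(v + 4)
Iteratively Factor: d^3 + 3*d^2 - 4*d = (d + 4)*(d^2 - d) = (d - 1)*(d + 4)*(d)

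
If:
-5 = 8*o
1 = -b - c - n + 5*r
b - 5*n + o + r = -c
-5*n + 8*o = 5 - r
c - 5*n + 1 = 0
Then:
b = 727/192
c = -2527/192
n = -467/192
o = -5/8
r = -415/192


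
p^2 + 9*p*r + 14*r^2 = (p + 2*r)*(p + 7*r)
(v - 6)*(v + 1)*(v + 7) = v^3 + 2*v^2 - 41*v - 42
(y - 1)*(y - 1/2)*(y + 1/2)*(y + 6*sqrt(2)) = y^4 - y^3 + 6*sqrt(2)*y^3 - 6*sqrt(2)*y^2 - y^2/4 - 3*sqrt(2)*y/2 + y/4 + 3*sqrt(2)/2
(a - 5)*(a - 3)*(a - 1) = a^3 - 9*a^2 + 23*a - 15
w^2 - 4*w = w*(w - 4)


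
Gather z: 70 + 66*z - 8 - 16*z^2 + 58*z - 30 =-16*z^2 + 124*z + 32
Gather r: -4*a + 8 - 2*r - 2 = -4*a - 2*r + 6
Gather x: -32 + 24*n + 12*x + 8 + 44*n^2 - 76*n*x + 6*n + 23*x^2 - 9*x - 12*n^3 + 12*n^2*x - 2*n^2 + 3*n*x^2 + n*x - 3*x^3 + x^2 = -12*n^3 + 42*n^2 + 30*n - 3*x^3 + x^2*(3*n + 24) + x*(12*n^2 - 75*n + 3) - 24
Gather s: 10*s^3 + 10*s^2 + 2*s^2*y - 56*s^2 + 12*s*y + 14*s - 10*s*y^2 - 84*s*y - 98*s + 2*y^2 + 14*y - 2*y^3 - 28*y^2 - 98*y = 10*s^3 + s^2*(2*y - 46) + s*(-10*y^2 - 72*y - 84) - 2*y^3 - 26*y^2 - 84*y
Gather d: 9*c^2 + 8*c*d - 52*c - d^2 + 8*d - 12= 9*c^2 - 52*c - d^2 + d*(8*c + 8) - 12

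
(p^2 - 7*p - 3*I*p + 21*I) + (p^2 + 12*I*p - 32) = 2*p^2 - 7*p + 9*I*p - 32 + 21*I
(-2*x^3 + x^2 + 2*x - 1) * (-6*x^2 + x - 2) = 12*x^5 - 8*x^4 - 7*x^3 + 6*x^2 - 5*x + 2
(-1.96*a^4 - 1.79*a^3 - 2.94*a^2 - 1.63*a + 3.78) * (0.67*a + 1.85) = -1.3132*a^5 - 4.8253*a^4 - 5.2813*a^3 - 6.5311*a^2 - 0.4829*a + 6.993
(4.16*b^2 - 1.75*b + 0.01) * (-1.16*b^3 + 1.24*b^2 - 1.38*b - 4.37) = -4.8256*b^5 + 7.1884*b^4 - 7.9224*b^3 - 15.7518*b^2 + 7.6337*b - 0.0437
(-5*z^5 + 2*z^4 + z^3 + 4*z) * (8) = -40*z^5 + 16*z^4 + 8*z^3 + 32*z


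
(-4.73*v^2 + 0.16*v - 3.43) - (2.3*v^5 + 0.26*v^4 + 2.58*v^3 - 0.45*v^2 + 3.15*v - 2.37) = -2.3*v^5 - 0.26*v^4 - 2.58*v^3 - 4.28*v^2 - 2.99*v - 1.06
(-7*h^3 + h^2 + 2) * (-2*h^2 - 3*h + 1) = 14*h^5 + 19*h^4 - 10*h^3 - 3*h^2 - 6*h + 2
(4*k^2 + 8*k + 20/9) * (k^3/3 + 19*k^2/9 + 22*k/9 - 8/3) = 4*k^5/3 + 100*k^4/9 + 740*k^3/27 + 1100*k^2/81 - 1288*k/81 - 160/27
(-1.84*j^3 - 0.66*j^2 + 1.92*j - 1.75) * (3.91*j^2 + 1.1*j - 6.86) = -7.1944*j^5 - 4.6046*j^4 + 19.4036*j^3 - 0.2029*j^2 - 15.0962*j + 12.005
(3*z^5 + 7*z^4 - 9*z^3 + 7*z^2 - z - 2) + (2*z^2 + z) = 3*z^5 + 7*z^4 - 9*z^3 + 9*z^2 - 2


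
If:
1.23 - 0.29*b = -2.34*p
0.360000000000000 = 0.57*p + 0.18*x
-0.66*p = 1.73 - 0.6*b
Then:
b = 2.67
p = -0.19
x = 2.62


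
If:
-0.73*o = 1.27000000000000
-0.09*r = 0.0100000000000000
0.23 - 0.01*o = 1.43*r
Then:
No Solution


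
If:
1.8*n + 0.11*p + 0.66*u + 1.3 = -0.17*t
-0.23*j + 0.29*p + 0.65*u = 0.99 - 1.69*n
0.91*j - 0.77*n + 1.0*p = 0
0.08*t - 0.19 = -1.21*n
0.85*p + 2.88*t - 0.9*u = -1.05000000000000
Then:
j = -4.60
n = 0.33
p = 4.44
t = -2.59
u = -2.94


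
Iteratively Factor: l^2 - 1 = (l - 1)*(l + 1)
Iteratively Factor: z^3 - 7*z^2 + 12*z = (z - 4)*(z^2 - 3*z) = z*(z - 4)*(z - 3)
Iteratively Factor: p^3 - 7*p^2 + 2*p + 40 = (p + 2)*(p^2 - 9*p + 20) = (p - 5)*(p + 2)*(p - 4)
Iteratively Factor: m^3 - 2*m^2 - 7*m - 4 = (m + 1)*(m^2 - 3*m - 4) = (m - 4)*(m + 1)*(m + 1)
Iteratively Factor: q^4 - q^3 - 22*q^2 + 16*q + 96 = (q - 4)*(q^3 + 3*q^2 - 10*q - 24) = (q - 4)*(q - 3)*(q^2 + 6*q + 8) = (q - 4)*(q - 3)*(q + 2)*(q + 4)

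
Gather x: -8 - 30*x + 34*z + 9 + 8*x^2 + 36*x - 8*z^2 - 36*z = 8*x^2 + 6*x - 8*z^2 - 2*z + 1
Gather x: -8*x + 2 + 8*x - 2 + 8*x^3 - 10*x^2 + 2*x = 8*x^3 - 10*x^2 + 2*x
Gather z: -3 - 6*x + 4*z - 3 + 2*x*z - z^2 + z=-6*x - z^2 + z*(2*x + 5) - 6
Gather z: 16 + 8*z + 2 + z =9*z + 18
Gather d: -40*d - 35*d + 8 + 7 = 15 - 75*d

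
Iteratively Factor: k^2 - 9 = (k - 3)*(k + 3)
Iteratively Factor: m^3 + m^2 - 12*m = (m - 3)*(m^2 + 4*m) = m*(m - 3)*(m + 4)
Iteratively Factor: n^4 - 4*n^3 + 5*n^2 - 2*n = (n - 2)*(n^3 - 2*n^2 + n) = (n - 2)*(n - 1)*(n^2 - n) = (n - 2)*(n - 1)^2*(n)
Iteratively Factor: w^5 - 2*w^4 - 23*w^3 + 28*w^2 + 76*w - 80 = (w + 2)*(w^4 - 4*w^3 - 15*w^2 + 58*w - 40) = (w - 2)*(w + 2)*(w^3 - 2*w^2 - 19*w + 20) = (w - 5)*(w - 2)*(w + 2)*(w^2 + 3*w - 4) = (w - 5)*(w - 2)*(w - 1)*(w + 2)*(w + 4)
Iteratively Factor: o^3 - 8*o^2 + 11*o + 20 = (o - 5)*(o^2 - 3*o - 4) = (o - 5)*(o - 4)*(o + 1)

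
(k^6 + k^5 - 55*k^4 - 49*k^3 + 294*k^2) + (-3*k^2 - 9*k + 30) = k^6 + k^5 - 55*k^4 - 49*k^3 + 291*k^2 - 9*k + 30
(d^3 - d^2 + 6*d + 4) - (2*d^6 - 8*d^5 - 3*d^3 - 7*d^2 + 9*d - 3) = -2*d^6 + 8*d^5 + 4*d^3 + 6*d^2 - 3*d + 7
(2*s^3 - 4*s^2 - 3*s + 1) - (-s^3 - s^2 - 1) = 3*s^3 - 3*s^2 - 3*s + 2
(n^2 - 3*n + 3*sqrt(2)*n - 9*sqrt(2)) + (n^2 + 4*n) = 2*n^2 + n + 3*sqrt(2)*n - 9*sqrt(2)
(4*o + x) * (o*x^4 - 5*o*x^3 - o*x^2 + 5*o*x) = 4*o^2*x^4 - 20*o^2*x^3 - 4*o^2*x^2 + 20*o^2*x + o*x^5 - 5*o*x^4 - o*x^3 + 5*o*x^2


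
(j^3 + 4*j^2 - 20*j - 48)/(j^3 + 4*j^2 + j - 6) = (j^2 + 2*j - 24)/(j^2 + 2*j - 3)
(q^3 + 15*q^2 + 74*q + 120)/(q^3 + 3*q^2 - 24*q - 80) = (q^2 + 11*q + 30)/(q^2 - q - 20)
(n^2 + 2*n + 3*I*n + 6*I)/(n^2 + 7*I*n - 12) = (n + 2)/(n + 4*I)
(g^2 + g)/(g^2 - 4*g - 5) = g/(g - 5)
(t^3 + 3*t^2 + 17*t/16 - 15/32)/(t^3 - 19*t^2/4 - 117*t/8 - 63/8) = (8*t^2 + 18*t - 5)/(4*(2*t^2 - 11*t - 21))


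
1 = 1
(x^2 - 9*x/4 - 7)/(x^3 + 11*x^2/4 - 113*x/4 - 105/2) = (x - 4)/(x^2 + x - 30)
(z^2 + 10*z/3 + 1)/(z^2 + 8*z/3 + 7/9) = 3*(z + 3)/(3*z + 7)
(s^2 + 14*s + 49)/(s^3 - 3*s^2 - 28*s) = (s^2 + 14*s + 49)/(s*(s^2 - 3*s - 28))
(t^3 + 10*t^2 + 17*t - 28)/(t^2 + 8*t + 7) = (t^2 + 3*t - 4)/(t + 1)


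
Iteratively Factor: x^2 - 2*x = (x - 2)*(x)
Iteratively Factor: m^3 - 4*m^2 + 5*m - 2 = (m - 2)*(m^2 - 2*m + 1) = (m - 2)*(m - 1)*(m - 1)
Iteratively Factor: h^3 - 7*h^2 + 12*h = (h - 4)*(h^2 - 3*h) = h*(h - 4)*(h - 3)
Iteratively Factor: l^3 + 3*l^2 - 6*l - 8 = (l + 1)*(l^2 + 2*l - 8) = (l + 1)*(l + 4)*(l - 2)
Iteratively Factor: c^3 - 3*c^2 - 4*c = (c - 4)*(c^2 + c) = (c - 4)*(c + 1)*(c)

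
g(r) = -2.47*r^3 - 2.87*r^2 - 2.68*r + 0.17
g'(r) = -7.41*r^2 - 5.74*r - 2.68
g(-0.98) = 2.36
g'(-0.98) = -4.17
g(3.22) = -120.68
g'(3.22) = -97.99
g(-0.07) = 0.34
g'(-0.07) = -2.31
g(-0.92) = 2.13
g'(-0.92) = -3.67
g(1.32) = -14.05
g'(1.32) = -23.17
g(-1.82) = 10.43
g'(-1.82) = -16.78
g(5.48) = -507.18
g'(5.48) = -256.66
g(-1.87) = 11.30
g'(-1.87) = -17.86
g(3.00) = -100.39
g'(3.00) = -86.59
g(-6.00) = 446.45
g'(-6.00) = -235.00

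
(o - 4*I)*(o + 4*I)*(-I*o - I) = -I*o^3 - I*o^2 - 16*I*o - 16*I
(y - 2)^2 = y^2 - 4*y + 4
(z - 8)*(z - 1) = z^2 - 9*z + 8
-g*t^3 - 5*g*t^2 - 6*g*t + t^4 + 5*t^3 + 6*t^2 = t*(-g + t)*(t + 2)*(t + 3)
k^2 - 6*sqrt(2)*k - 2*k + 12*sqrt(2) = (k - 2)*(k - 6*sqrt(2))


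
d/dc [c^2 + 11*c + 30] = 2*c + 11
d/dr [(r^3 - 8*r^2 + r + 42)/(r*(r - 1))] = (r^4 - 2*r^3 + 7*r^2 - 84*r + 42)/(r^2*(r^2 - 2*r + 1))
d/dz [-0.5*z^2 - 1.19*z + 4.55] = -1.0*z - 1.19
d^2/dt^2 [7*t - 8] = 0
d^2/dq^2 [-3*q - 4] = 0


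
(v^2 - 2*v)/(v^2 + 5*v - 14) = v/(v + 7)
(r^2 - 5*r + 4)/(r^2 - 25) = (r^2 - 5*r + 4)/(r^2 - 25)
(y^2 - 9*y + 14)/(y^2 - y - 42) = (y - 2)/(y + 6)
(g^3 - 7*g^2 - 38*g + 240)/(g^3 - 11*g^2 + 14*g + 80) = (g + 6)/(g + 2)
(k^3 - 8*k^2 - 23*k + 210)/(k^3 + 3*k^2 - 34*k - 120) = (k - 7)/(k + 4)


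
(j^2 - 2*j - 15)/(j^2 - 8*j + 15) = (j + 3)/(j - 3)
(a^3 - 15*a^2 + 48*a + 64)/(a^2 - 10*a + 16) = (a^2 - 7*a - 8)/(a - 2)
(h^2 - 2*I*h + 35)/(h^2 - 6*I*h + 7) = (h + 5*I)/(h + I)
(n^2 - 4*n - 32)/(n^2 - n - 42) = (-n^2 + 4*n + 32)/(-n^2 + n + 42)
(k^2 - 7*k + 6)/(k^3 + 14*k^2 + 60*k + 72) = (k^2 - 7*k + 6)/(k^3 + 14*k^2 + 60*k + 72)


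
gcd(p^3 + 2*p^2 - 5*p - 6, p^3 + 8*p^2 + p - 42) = p^2 + p - 6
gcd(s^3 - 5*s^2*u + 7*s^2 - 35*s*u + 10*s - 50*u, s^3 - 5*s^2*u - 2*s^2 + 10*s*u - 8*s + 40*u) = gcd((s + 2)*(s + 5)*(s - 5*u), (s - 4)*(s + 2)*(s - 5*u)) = s^2 - 5*s*u + 2*s - 10*u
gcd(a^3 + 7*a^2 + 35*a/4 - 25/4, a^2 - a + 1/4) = a - 1/2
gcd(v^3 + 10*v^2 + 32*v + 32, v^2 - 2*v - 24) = v + 4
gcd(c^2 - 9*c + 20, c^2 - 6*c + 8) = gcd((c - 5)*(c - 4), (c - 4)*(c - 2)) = c - 4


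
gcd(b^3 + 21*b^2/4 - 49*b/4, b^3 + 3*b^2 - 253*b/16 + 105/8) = b - 7/4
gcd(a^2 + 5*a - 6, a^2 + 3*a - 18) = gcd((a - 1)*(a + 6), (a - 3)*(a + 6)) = a + 6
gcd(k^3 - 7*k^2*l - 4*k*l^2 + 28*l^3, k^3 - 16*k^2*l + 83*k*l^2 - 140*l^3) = k - 7*l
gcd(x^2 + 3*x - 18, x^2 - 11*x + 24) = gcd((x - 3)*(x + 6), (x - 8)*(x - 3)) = x - 3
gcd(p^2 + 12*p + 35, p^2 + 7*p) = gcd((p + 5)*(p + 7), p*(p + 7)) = p + 7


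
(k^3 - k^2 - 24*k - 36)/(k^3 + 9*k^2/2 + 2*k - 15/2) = 2*(k^2 - 4*k - 12)/(2*k^2 + 3*k - 5)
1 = 1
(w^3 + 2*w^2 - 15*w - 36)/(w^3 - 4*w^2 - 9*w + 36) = (w + 3)/(w - 3)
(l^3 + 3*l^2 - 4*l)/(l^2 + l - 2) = l*(l + 4)/(l + 2)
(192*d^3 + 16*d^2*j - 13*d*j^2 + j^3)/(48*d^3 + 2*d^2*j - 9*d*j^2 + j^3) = (24*d^2 + 5*d*j - j^2)/(6*d^2 + d*j - j^2)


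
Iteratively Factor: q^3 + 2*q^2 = (q + 2)*(q^2) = q*(q + 2)*(q)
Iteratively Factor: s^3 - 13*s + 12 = (s - 3)*(s^2 + 3*s - 4) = (s - 3)*(s - 1)*(s + 4)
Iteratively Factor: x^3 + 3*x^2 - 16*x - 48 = (x + 3)*(x^2 - 16) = (x - 4)*(x + 3)*(x + 4)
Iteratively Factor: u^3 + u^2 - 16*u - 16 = (u - 4)*(u^2 + 5*u + 4) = (u - 4)*(u + 4)*(u + 1)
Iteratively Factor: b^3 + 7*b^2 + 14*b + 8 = (b + 2)*(b^2 + 5*b + 4) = (b + 1)*(b + 2)*(b + 4)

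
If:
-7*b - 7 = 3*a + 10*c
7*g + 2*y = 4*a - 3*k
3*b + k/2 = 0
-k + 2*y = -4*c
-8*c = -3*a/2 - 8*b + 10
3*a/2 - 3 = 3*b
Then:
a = 180/107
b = -17/107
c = -117/107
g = -156/749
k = 102/107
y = 285/107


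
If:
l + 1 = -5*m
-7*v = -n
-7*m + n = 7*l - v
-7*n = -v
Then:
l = 1/4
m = -1/4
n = 0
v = 0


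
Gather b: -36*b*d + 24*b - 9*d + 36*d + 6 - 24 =b*(24 - 36*d) + 27*d - 18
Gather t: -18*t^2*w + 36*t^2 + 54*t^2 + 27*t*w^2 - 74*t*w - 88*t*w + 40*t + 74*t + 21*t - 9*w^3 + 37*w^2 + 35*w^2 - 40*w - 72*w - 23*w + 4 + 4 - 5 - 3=t^2*(90 - 18*w) + t*(27*w^2 - 162*w + 135) - 9*w^3 + 72*w^2 - 135*w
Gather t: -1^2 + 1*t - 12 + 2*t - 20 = 3*t - 33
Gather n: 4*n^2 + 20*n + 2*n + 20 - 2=4*n^2 + 22*n + 18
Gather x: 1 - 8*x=1 - 8*x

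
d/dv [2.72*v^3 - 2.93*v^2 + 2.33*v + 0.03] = 8.16*v^2 - 5.86*v + 2.33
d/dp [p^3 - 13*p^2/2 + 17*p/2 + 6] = 3*p^2 - 13*p + 17/2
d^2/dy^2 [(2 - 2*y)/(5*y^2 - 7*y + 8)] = 4*(-(y - 1)*(10*y - 7)^2 + 3*(5*y - 4)*(5*y^2 - 7*y + 8))/(5*y^2 - 7*y + 8)^3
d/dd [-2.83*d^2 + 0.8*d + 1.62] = 0.8 - 5.66*d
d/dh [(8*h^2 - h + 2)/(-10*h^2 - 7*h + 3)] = 11*(-6*h^2 + 8*h + 1)/(100*h^4 + 140*h^3 - 11*h^2 - 42*h + 9)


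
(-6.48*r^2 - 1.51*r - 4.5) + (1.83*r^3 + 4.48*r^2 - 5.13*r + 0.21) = 1.83*r^3 - 2.0*r^2 - 6.64*r - 4.29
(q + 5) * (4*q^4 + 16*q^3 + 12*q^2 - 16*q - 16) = 4*q^5 + 36*q^4 + 92*q^3 + 44*q^2 - 96*q - 80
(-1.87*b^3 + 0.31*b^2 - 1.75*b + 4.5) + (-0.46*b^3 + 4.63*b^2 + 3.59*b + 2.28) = -2.33*b^3 + 4.94*b^2 + 1.84*b + 6.78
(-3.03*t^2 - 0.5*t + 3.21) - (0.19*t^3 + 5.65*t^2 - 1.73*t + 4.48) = -0.19*t^3 - 8.68*t^2 + 1.23*t - 1.27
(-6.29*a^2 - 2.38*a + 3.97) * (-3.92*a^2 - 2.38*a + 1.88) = 24.6568*a^4 + 24.2998*a^3 - 21.7232*a^2 - 13.923*a + 7.4636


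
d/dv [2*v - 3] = 2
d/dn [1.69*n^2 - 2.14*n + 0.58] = 3.38*n - 2.14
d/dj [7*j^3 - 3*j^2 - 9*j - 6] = 21*j^2 - 6*j - 9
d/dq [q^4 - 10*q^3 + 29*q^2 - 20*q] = 4*q^3 - 30*q^2 + 58*q - 20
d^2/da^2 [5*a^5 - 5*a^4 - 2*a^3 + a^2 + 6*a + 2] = 100*a^3 - 60*a^2 - 12*a + 2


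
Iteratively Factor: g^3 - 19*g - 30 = (g - 5)*(g^2 + 5*g + 6) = (g - 5)*(g + 3)*(g + 2)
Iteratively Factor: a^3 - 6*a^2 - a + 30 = (a + 2)*(a^2 - 8*a + 15) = (a - 5)*(a + 2)*(a - 3)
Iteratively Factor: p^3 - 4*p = (p + 2)*(p^2 - 2*p) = p*(p + 2)*(p - 2)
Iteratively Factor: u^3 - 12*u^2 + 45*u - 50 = (u - 2)*(u^2 - 10*u + 25) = (u - 5)*(u - 2)*(u - 5)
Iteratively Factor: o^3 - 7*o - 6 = (o + 1)*(o^2 - o - 6) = (o + 1)*(o + 2)*(o - 3)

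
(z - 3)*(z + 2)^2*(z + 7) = z^4 + 8*z^3 - z^2 - 68*z - 84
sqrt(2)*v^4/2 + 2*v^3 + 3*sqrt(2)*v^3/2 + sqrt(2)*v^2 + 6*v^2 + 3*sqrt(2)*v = v*(v + 3)*(v + sqrt(2))*(sqrt(2)*v/2 + 1)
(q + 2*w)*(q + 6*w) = q^2 + 8*q*w + 12*w^2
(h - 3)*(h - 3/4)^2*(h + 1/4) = h^4 - 17*h^3/4 + 63*h^2/16 - 27*h/64 - 27/64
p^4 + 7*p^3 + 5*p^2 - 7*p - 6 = (p - 1)*(p + 1)^2*(p + 6)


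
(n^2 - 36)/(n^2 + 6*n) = (n - 6)/n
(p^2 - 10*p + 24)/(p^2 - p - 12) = (p - 6)/(p + 3)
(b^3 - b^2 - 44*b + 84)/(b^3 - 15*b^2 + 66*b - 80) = (b^2 + b - 42)/(b^2 - 13*b + 40)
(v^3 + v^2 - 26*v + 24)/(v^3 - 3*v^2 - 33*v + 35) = (v^2 + 2*v - 24)/(v^2 - 2*v - 35)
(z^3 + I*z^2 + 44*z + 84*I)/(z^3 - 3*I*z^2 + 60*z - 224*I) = (z^2 + 8*I*z - 12)/(z^2 + 4*I*z + 32)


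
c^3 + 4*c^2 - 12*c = c*(c - 2)*(c + 6)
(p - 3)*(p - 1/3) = p^2 - 10*p/3 + 1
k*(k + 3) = k^2 + 3*k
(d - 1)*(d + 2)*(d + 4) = d^3 + 5*d^2 + 2*d - 8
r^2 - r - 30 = (r - 6)*(r + 5)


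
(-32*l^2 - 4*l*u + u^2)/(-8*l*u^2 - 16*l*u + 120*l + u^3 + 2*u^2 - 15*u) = (4*l + u)/(u^2 + 2*u - 15)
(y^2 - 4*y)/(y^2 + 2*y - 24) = y/(y + 6)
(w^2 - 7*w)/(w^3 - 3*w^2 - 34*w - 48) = w*(7 - w)/(-w^3 + 3*w^2 + 34*w + 48)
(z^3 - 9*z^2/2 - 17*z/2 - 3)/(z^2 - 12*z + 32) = (2*z^3 - 9*z^2 - 17*z - 6)/(2*(z^2 - 12*z + 32))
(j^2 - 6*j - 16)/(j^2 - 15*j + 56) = (j + 2)/(j - 7)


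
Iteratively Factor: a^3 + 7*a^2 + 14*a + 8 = (a + 4)*(a^2 + 3*a + 2) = (a + 1)*(a + 4)*(a + 2)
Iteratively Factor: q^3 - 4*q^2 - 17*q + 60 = (q - 5)*(q^2 + q - 12) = (q - 5)*(q - 3)*(q + 4)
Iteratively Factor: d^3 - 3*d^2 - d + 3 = (d + 1)*(d^2 - 4*d + 3) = (d - 3)*(d + 1)*(d - 1)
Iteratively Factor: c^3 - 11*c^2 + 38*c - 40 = (c - 2)*(c^2 - 9*c + 20) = (c - 4)*(c - 2)*(c - 5)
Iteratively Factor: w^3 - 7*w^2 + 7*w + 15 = (w + 1)*(w^2 - 8*w + 15) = (w - 5)*(w + 1)*(w - 3)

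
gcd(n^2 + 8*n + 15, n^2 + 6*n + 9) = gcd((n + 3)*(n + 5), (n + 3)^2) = n + 3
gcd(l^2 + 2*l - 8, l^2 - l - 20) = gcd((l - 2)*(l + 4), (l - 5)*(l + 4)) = l + 4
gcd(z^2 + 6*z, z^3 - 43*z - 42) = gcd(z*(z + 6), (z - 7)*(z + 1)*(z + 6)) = z + 6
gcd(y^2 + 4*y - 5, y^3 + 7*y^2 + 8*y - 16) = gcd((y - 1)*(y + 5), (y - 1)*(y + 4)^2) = y - 1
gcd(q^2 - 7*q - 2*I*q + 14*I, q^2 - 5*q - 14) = q - 7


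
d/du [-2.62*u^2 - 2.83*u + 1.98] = -5.24*u - 2.83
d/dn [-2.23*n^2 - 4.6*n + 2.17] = -4.46*n - 4.6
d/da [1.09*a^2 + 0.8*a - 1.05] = 2.18*a + 0.8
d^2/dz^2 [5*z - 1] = 0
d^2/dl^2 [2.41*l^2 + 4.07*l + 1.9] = 4.82000000000000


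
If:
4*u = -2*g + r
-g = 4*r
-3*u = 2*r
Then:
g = 0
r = 0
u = 0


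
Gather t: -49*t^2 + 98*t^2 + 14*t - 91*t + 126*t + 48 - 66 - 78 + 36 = 49*t^2 + 49*t - 60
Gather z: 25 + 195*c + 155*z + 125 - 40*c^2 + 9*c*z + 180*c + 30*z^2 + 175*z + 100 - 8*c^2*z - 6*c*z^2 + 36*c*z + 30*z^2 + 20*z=-40*c^2 + 375*c + z^2*(60 - 6*c) + z*(-8*c^2 + 45*c + 350) + 250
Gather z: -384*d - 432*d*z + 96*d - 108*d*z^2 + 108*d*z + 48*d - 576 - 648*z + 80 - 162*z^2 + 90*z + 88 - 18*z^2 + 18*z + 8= -240*d + z^2*(-108*d - 180) + z*(-324*d - 540) - 400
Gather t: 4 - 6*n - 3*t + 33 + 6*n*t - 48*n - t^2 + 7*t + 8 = -54*n - t^2 + t*(6*n + 4) + 45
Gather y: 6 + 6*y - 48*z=6*y - 48*z + 6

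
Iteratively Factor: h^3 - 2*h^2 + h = (h - 1)*(h^2 - h) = (h - 1)^2*(h)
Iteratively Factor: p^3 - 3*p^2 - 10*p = (p)*(p^2 - 3*p - 10) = p*(p - 5)*(p + 2)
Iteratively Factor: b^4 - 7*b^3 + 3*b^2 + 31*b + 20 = (b - 5)*(b^3 - 2*b^2 - 7*b - 4) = (b - 5)*(b - 4)*(b^2 + 2*b + 1) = (b - 5)*(b - 4)*(b + 1)*(b + 1)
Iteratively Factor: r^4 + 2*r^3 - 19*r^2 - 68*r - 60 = (r + 3)*(r^3 - r^2 - 16*r - 20) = (r - 5)*(r + 3)*(r^2 + 4*r + 4) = (r - 5)*(r + 2)*(r + 3)*(r + 2)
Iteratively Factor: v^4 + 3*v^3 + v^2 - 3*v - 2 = (v + 1)*(v^3 + 2*v^2 - v - 2) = (v + 1)^2*(v^2 + v - 2) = (v + 1)^2*(v + 2)*(v - 1)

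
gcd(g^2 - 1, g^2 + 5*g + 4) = g + 1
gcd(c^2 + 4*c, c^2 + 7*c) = c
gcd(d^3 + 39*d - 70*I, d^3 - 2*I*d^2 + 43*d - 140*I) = d^2 + 2*I*d + 35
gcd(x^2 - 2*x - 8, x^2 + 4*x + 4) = x + 2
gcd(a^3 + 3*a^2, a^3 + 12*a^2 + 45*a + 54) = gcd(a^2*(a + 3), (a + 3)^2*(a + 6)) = a + 3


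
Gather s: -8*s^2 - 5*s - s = -8*s^2 - 6*s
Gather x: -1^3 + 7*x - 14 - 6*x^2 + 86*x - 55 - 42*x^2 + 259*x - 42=-48*x^2 + 352*x - 112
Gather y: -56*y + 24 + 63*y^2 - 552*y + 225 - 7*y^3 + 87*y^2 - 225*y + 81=-7*y^3 + 150*y^2 - 833*y + 330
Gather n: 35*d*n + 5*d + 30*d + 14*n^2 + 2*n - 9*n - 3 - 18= 35*d + 14*n^2 + n*(35*d - 7) - 21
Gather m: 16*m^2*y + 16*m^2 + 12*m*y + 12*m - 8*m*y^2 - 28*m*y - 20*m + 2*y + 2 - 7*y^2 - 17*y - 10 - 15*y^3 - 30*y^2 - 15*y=m^2*(16*y + 16) + m*(-8*y^2 - 16*y - 8) - 15*y^3 - 37*y^2 - 30*y - 8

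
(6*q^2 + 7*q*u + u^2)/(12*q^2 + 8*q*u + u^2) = (q + u)/(2*q + u)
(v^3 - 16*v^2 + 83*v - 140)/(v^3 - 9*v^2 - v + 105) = (v - 4)/(v + 3)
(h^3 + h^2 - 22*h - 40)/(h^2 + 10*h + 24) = (h^2 - 3*h - 10)/(h + 6)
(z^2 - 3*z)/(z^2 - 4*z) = (z - 3)/(z - 4)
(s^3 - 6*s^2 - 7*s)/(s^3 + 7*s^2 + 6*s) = (s - 7)/(s + 6)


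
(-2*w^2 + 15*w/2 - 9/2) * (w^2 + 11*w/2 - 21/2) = -2*w^4 - 7*w^3/2 + 231*w^2/4 - 207*w/2 + 189/4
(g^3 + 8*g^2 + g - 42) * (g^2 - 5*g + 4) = g^5 + 3*g^4 - 35*g^3 - 15*g^2 + 214*g - 168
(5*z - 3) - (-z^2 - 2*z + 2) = z^2 + 7*z - 5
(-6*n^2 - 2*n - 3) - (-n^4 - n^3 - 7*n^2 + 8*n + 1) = n^4 + n^3 + n^2 - 10*n - 4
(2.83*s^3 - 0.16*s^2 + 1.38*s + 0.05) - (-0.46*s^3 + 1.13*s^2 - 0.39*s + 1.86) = 3.29*s^3 - 1.29*s^2 + 1.77*s - 1.81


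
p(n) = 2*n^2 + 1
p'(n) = 4*n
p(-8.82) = 156.58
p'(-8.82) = -35.28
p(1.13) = 3.55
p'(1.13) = 4.52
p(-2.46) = 13.10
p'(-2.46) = -9.84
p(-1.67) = 6.58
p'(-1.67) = -6.68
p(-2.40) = 12.52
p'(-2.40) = -9.60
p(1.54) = 5.74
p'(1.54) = 6.16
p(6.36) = 81.90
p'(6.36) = 25.44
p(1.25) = 4.12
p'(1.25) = 5.00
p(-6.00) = 73.00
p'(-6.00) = -24.00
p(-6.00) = 73.00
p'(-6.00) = -24.00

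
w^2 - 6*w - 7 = (w - 7)*(w + 1)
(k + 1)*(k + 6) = k^2 + 7*k + 6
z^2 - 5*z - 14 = (z - 7)*(z + 2)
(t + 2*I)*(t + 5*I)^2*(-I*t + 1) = -I*t^4 + 13*t^3 + 57*I*t^2 - 95*t - 50*I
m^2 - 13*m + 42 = (m - 7)*(m - 6)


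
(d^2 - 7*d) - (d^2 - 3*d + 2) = -4*d - 2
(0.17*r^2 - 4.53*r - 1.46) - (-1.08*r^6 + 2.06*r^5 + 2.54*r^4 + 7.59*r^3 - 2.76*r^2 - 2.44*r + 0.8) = 1.08*r^6 - 2.06*r^5 - 2.54*r^4 - 7.59*r^3 + 2.93*r^2 - 2.09*r - 2.26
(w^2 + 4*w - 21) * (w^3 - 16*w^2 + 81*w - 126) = w^5 - 12*w^4 - 4*w^3 + 534*w^2 - 2205*w + 2646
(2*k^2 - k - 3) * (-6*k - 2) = -12*k^3 + 2*k^2 + 20*k + 6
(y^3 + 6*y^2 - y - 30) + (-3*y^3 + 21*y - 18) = -2*y^3 + 6*y^2 + 20*y - 48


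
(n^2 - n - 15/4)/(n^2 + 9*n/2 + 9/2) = (n - 5/2)/(n + 3)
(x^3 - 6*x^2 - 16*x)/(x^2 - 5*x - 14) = x*(x - 8)/(x - 7)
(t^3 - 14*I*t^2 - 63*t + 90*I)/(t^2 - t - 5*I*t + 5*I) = (t^2 - 9*I*t - 18)/(t - 1)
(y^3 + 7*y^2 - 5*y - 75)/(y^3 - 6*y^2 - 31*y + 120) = (y + 5)/(y - 8)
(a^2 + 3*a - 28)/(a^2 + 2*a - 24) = (a + 7)/(a + 6)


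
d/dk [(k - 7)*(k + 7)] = 2*k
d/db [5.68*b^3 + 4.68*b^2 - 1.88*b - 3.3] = 17.04*b^2 + 9.36*b - 1.88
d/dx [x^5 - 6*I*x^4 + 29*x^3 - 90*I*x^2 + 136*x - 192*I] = 5*x^4 - 24*I*x^3 + 87*x^2 - 180*I*x + 136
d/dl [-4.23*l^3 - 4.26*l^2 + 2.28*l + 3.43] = -12.69*l^2 - 8.52*l + 2.28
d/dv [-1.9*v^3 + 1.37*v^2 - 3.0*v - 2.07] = -5.7*v^2 + 2.74*v - 3.0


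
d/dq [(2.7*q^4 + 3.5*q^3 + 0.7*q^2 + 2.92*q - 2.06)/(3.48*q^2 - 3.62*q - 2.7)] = (18.792*q^5 - 17.142*q^4 - 54.5*q^3 - 41.0456*q^2 + 10.5576*q - 15.3412)/(12.1104*q^4 - 25.1952*q^3 - 5.6876*q^2 + 19.548*q + 7.29)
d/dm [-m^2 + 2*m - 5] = 2 - 2*m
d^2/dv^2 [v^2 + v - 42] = 2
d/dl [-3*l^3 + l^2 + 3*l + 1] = -9*l^2 + 2*l + 3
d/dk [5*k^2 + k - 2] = 10*k + 1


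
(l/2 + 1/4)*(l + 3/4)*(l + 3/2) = l^3/2 + 11*l^2/8 + 9*l/8 + 9/32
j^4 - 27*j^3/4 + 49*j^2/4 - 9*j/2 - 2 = (j - 4)*(j - 2)*(j - 1)*(j + 1/4)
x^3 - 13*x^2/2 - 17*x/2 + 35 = (x - 7)*(x - 2)*(x + 5/2)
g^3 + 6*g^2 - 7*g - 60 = (g - 3)*(g + 4)*(g + 5)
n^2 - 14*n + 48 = (n - 8)*(n - 6)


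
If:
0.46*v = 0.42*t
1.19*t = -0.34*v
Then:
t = 0.00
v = 0.00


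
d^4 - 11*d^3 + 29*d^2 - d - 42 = (d - 7)*(d - 3)*(d - 2)*(d + 1)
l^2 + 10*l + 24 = (l + 4)*(l + 6)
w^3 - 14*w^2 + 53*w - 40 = (w - 8)*(w - 5)*(w - 1)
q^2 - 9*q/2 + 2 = (q - 4)*(q - 1/2)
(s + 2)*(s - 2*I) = s^2 + 2*s - 2*I*s - 4*I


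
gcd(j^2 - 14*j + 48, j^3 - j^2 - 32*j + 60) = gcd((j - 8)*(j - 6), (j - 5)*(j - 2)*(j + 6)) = 1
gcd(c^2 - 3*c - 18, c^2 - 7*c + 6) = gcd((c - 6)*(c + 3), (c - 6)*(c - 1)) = c - 6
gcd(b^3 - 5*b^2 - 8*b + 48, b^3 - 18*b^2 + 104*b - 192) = b - 4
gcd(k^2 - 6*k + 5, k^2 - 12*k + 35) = k - 5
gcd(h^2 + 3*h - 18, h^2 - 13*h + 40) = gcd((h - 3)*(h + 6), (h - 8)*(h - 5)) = 1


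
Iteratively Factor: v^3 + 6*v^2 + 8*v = (v)*(v^2 + 6*v + 8) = v*(v + 2)*(v + 4)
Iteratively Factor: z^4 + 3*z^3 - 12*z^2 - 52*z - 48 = (z + 2)*(z^3 + z^2 - 14*z - 24) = (z + 2)*(z + 3)*(z^2 - 2*z - 8) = (z - 4)*(z + 2)*(z + 3)*(z + 2)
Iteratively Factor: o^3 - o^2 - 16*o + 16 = (o + 4)*(o^2 - 5*o + 4) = (o - 1)*(o + 4)*(o - 4)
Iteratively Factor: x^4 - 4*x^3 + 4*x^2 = (x)*(x^3 - 4*x^2 + 4*x) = x*(x - 2)*(x^2 - 2*x) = x^2*(x - 2)*(x - 2)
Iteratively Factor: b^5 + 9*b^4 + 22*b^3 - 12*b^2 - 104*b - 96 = (b + 4)*(b^4 + 5*b^3 + 2*b^2 - 20*b - 24) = (b + 3)*(b + 4)*(b^3 + 2*b^2 - 4*b - 8) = (b - 2)*(b + 3)*(b + 4)*(b^2 + 4*b + 4) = (b - 2)*(b + 2)*(b + 3)*(b + 4)*(b + 2)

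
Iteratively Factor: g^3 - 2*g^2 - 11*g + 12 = (g - 1)*(g^2 - g - 12) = (g - 4)*(g - 1)*(g + 3)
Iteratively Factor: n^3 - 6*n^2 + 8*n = (n)*(n^2 - 6*n + 8) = n*(n - 4)*(n - 2)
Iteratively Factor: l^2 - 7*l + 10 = (l - 2)*(l - 5)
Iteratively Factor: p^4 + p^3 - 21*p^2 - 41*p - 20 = (p + 1)*(p^3 - 21*p - 20) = (p + 1)*(p + 4)*(p^2 - 4*p - 5) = (p + 1)^2*(p + 4)*(p - 5)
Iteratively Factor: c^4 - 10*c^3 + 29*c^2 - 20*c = (c - 4)*(c^3 - 6*c^2 + 5*c) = c*(c - 4)*(c^2 - 6*c + 5) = c*(c - 5)*(c - 4)*(c - 1)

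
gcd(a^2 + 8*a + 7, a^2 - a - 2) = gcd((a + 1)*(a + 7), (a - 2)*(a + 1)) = a + 1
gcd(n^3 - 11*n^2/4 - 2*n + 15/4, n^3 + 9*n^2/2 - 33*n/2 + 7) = 1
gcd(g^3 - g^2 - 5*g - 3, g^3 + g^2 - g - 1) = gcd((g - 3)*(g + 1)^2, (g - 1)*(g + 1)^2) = g^2 + 2*g + 1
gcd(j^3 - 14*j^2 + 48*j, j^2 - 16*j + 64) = j - 8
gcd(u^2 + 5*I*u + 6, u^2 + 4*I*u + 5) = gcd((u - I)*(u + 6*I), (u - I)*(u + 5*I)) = u - I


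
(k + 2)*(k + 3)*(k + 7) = k^3 + 12*k^2 + 41*k + 42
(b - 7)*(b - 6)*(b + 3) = b^3 - 10*b^2 + 3*b + 126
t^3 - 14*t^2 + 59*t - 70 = (t - 7)*(t - 5)*(t - 2)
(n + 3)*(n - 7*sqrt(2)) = n^2 - 7*sqrt(2)*n + 3*n - 21*sqrt(2)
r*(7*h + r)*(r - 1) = 7*h*r^2 - 7*h*r + r^3 - r^2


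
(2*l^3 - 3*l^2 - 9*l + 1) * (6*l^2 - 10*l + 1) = 12*l^5 - 38*l^4 - 22*l^3 + 93*l^2 - 19*l + 1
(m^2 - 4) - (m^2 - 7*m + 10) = 7*m - 14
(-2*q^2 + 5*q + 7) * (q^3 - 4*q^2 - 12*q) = -2*q^5 + 13*q^4 + 11*q^3 - 88*q^2 - 84*q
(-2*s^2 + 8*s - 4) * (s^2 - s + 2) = -2*s^4 + 10*s^3 - 16*s^2 + 20*s - 8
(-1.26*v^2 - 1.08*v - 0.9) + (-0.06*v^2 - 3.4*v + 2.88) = -1.32*v^2 - 4.48*v + 1.98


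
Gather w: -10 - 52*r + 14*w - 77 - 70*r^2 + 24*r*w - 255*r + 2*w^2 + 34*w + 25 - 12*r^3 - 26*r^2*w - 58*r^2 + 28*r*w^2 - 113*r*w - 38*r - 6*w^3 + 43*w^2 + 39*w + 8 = -12*r^3 - 128*r^2 - 345*r - 6*w^3 + w^2*(28*r + 45) + w*(-26*r^2 - 89*r + 87) - 54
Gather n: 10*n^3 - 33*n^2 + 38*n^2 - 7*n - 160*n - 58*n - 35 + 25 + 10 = 10*n^3 + 5*n^2 - 225*n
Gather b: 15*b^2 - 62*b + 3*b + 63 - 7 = 15*b^2 - 59*b + 56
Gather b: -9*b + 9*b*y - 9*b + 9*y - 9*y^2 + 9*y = b*(9*y - 18) - 9*y^2 + 18*y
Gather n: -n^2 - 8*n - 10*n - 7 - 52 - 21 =-n^2 - 18*n - 80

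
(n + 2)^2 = n^2 + 4*n + 4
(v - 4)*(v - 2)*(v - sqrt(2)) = v^3 - 6*v^2 - sqrt(2)*v^2 + 8*v + 6*sqrt(2)*v - 8*sqrt(2)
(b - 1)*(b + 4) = b^2 + 3*b - 4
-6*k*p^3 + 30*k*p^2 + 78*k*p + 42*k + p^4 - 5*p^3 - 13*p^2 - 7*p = (-6*k + p)*(p - 7)*(p + 1)^2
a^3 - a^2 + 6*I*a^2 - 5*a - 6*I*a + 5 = (a - 1)*(a + I)*(a + 5*I)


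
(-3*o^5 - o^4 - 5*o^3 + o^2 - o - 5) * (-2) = 6*o^5 + 2*o^4 + 10*o^3 - 2*o^2 + 2*o + 10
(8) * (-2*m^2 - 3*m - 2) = -16*m^2 - 24*m - 16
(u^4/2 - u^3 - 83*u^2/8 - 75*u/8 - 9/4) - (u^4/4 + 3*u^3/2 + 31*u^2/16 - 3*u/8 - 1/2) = u^4/4 - 5*u^3/2 - 197*u^2/16 - 9*u - 7/4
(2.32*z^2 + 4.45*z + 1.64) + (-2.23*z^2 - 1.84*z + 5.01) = 0.0899999999999999*z^2 + 2.61*z + 6.65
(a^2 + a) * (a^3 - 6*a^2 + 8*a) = a^5 - 5*a^4 + 2*a^3 + 8*a^2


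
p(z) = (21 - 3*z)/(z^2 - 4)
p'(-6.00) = 0.36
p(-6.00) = 1.22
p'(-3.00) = 6.60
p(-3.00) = 6.00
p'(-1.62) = 46.46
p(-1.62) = -18.80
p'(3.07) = -3.01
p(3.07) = 2.17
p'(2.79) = -5.71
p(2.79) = 3.34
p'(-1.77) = 127.34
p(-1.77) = -30.34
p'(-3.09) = 5.54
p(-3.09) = 5.46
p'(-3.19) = 4.63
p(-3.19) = 4.95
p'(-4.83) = 0.76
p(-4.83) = 1.84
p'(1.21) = -5.35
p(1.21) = -6.85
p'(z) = -2*z*(21 - 3*z)/(z^2 - 4)^2 - 3/(z^2 - 4) = 3*(-z^2 + 2*z*(z - 7) + 4)/(z^2 - 4)^2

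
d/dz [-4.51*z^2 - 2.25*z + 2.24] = -9.02*z - 2.25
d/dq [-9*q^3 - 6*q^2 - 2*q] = -27*q^2 - 12*q - 2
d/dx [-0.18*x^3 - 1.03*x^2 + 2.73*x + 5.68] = -0.54*x^2 - 2.06*x + 2.73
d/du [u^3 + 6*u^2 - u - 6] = 3*u^2 + 12*u - 1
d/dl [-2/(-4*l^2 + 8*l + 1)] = 16*(1 - l)/(-4*l^2 + 8*l + 1)^2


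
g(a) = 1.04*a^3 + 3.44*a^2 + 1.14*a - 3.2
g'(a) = 3.12*a^2 + 6.88*a + 1.14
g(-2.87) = -2.72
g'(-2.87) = 7.09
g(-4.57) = -35.83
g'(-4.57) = 34.86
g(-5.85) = -100.35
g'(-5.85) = 67.67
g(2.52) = 38.16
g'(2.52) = 38.29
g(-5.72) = -91.80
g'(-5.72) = 63.87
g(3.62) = 95.34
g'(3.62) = 66.93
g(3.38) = 80.11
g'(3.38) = 60.04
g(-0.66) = -2.75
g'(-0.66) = -2.04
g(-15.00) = -2756.30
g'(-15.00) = 599.94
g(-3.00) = -3.74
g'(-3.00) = 8.58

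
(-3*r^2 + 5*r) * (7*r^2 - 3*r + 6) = -21*r^4 + 44*r^3 - 33*r^2 + 30*r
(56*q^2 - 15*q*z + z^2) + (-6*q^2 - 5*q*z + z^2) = 50*q^2 - 20*q*z + 2*z^2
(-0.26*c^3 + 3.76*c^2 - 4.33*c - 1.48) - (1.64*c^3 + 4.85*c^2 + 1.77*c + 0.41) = -1.9*c^3 - 1.09*c^2 - 6.1*c - 1.89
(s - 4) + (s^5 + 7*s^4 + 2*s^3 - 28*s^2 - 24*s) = s^5 + 7*s^4 + 2*s^3 - 28*s^2 - 23*s - 4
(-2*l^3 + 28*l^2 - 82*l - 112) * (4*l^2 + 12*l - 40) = -8*l^5 + 88*l^4 + 88*l^3 - 2552*l^2 + 1936*l + 4480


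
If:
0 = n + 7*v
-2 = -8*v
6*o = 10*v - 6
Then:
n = -7/4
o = -7/12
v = 1/4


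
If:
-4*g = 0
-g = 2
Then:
No Solution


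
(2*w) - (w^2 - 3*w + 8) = -w^2 + 5*w - 8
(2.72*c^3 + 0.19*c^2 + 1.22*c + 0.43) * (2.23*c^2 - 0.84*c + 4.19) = 6.0656*c^5 - 1.8611*c^4 + 13.9578*c^3 + 0.7302*c^2 + 4.7506*c + 1.8017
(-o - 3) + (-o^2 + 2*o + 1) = -o^2 + o - 2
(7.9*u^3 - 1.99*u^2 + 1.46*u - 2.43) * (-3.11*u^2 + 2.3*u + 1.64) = -24.569*u^5 + 24.3589*u^4 + 3.8384*u^3 + 7.6517*u^2 - 3.1946*u - 3.9852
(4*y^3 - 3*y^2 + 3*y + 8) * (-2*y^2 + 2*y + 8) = -8*y^5 + 14*y^4 + 20*y^3 - 34*y^2 + 40*y + 64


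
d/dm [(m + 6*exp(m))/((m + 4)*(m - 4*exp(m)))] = ((m + 4)*(m - 4*exp(m))*(6*exp(m) + 1) + (m + 4)*(m + 6*exp(m))*(4*exp(m) - 1) - (m - 4*exp(m))*(m + 6*exp(m)))/((m + 4)^2*(m - 4*exp(m))^2)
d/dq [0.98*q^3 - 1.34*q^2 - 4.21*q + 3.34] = 2.94*q^2 - 2.68*q - 4.21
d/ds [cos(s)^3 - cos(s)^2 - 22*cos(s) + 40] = (-3*cos(s)^2 + 2*cos(s) + 22)*sin(s)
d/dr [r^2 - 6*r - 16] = 2*r - 6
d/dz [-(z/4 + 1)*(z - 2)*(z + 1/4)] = -3*z^2/4 - 9*z/8 + 15/8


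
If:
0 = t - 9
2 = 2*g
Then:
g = 1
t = 9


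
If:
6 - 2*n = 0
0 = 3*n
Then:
No Solution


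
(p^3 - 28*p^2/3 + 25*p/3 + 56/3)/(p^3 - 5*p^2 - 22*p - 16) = (p - 7/3)/(p + 2)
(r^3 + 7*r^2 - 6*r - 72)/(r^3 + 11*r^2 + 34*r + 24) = (r - 3)/(r + 1)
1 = 1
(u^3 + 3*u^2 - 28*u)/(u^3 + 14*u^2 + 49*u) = (u - 4)/(u + 7)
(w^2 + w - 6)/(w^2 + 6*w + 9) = (w - 2)/(w + 3)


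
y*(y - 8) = y^2 - 8*y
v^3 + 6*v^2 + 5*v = v*(v + 1)*(v + 5)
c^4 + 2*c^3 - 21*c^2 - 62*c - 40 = (c - 5)*(c + 1)*(c + 2)*(c + 4)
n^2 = n^2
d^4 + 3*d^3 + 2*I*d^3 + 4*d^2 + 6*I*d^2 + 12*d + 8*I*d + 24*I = (d + 3)*(d - 2*I)*(d + 2*I)^2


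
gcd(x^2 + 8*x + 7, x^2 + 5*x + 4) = x + 1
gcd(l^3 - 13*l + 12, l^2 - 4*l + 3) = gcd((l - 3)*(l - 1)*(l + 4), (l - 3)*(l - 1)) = l^2 - 4*l + 3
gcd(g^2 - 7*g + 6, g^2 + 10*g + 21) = 1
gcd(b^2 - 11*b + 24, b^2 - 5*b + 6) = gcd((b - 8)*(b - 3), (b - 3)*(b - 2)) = b - 3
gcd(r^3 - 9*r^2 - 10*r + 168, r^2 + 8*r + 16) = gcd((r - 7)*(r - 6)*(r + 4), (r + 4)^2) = r + 4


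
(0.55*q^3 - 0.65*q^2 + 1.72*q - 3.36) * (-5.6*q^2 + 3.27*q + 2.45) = -3.08*q^5 + 5.4385*q^4 - 10.41*q^3 + 22.8479*q^2 - 6.7732*q - 8.232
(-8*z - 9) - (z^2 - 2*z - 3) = -z^2 - 6*z - 6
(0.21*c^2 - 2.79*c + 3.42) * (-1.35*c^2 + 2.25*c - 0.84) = -0.2835*c^4 + 4.239*c^3 - 11.0709*c^2 + 10.0386*c - 2.8728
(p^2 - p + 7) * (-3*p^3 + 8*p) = -3*p^5 + 3*p^4 - 13*p^3 - 8*p^2 + 56*p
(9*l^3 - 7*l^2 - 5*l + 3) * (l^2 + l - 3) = 9*l^5 + 2*l^4 - 39*l^3 + 19*l^2 + 18*l - 9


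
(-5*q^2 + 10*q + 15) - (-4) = -5*q^2 + 10*q + 19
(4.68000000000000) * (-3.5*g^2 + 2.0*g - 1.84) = -16.38*g^2 + 9.36*g - 8.6112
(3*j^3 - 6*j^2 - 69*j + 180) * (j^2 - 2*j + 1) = 3*j^5 - 12*j^4 - 54*j^3 + 312*j^2 - 429*j + 180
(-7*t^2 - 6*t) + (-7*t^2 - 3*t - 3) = -14*t^2 - 9*t - 3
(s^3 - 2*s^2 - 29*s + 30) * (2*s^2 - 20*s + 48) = 2*s^5 - 24*s^4 + 30*s^3 + 544*s^2 - 1992*s + 1440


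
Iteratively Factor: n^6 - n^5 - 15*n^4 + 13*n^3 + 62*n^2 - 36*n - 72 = (n + 2)*(n^5 - 3*n^4 - 9*n^3 + 31*n^2 - 36) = (n + 1)*(n + 2)*(n^4 - 4*n^3 - 5*n^2 + 36*n - 36) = (n - 3)*(n + 1)*(n + 2)*(n^3 - n^2 - 8*n + 12) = (n - 3)*(n - 2)*(n + 1)*(n + 2)*(n^2 + n - 6) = (n - 3)*(n - 2)*(n + 1)*(n + 2)*(n + 3)*(n - 2)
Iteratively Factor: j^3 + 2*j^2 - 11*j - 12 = (j - 3)*(j^2 + 5*j + 4) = (j - 3)*(j + 4)*(j + 1)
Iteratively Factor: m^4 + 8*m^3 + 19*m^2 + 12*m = (m + 3)*(m^3 + 5*m^2 + 4*m) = m*(m + 3)*(m^2 + 5*m + 4) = m*(m + 3)*(m + 4)*(m + 1)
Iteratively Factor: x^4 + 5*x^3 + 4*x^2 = (x + 1)*(x^3 + 4*x^2) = x*(x + 1)*(x^2 + 4*x) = x*(x + 1)*(x + 4)*(x)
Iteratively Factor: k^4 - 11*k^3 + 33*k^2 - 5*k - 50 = (k + 1)*(k^3 - 12*k^2 + 45*k - 50) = (k - 2)*(k + 1)*(k^2 - 10*k + 25) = (k - 5)*(k - 2)*(k + 1)*(k - 5)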